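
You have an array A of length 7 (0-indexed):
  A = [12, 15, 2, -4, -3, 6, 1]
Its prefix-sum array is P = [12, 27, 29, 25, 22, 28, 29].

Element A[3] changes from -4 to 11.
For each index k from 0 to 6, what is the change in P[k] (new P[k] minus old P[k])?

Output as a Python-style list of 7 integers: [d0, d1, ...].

Answer: [0, 0, 0, 15, 15, 15, 15]

Derivation:
Element change: A[3] -4 -> 11, delta = 15
For k < 3: P[k] unchanged, delta_P[k] = 0
For k >= 3: P[k] shifts by exactly 15
Delta array: [0, 0, 0, 15, 15, 15, 15]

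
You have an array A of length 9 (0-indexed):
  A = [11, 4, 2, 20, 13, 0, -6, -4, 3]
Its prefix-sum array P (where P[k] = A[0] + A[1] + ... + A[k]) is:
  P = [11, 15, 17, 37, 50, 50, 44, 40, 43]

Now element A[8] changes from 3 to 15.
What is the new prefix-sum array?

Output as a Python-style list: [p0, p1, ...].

Answer: [11, 15, 17, 37, 50, 50, 44, 40, 55]

Derivation:
Change: A[8] 3 -> 15, delta = 12
P[k] for k < 8: unchanged (A[8] not included)
P[k] for k >= 8: shift by delta = 12
  P[0] = 11 + 0 = 11
  P[1] = 15 + 0 = 15
  P[2] = 17 + 0 = 17
  P[3] = 37 + 0 = 37
  P[4] = 50 + 0 = 50
  P[5] = 50 + 0 = 50
  P[6] = 44 + 0 = 44
  P[7] = 40 + 0 = 40
  P[8] = 43 + 12 = 55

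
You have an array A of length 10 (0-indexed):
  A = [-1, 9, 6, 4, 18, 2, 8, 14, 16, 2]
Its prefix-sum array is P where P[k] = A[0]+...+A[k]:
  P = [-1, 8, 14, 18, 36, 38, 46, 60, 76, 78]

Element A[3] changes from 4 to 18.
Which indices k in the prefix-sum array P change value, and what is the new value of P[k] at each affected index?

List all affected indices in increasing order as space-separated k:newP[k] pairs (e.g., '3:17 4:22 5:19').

P[k] = A[0] + ... + A[k]
P[k] includes A[3] iff k >= 3
Affected indices: 3, 4, ..., 9; delta = 14
  P[3]: 18 + 14 = 32
  P[4]: 36 + 14 = 50
  P[5]: 38 + 14 = 52
  P[6]: 46 + 14 = 60
  P[7]: 60 + 14 = 74
  P[8]: 76 + 14 = 90
  P[9]: 78 + 14 = 92

Answer: 3:32 4:50 5:52 6:60 7:74 8:90 9:92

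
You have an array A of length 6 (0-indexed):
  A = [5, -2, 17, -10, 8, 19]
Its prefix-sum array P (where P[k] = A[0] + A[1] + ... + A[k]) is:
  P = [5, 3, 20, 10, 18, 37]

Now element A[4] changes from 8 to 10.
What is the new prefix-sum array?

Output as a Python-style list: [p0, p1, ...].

Change: A[4] 8 -> 10, delta = 2
P[k] for k < 4: unchanged (A[4] not included)
P[k] for k >= 4: shift by delta = 2
  P[0] = 5 + 0 = 5
  P[1] = 3 + 0 = 3
  P[2] = 20 + 0 = 20
  P[3] = 10 + 0 = 10
  P[4] = 18 + 2 = 20
  P[5] = 37 + 2 = 39

Answer: [5, 3, 20, 10, 20, 39]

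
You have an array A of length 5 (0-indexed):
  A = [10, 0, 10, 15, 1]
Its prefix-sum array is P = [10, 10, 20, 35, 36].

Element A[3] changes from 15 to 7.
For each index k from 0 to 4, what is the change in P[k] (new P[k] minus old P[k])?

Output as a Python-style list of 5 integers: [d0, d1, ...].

Answer: [0, 0, 0, -8, -8]

Derivation:
Element change: A[3] 15 -> 7, delta = -8
For k < 3: P[k] unchanged, delta_P[k] = 0
For k >= 3: P[k] shifts by exactly -8
Delta array: [0, 0, 0, -8, -8]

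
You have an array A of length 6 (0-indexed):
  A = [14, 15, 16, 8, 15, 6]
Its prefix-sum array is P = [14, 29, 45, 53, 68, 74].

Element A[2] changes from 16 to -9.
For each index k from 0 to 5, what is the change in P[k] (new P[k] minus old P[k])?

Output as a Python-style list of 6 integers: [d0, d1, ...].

Element change: A[2] 16 -> -9, delta = -25
For k < 2: P[k] unchanged, delta_P[k] = 0
For k >= 2: P[k] shifts by exactly -25
Delta array: [0, 0, -25, -25, -25, -25]

Answer: [0, 0, -25, -25, -25, -25]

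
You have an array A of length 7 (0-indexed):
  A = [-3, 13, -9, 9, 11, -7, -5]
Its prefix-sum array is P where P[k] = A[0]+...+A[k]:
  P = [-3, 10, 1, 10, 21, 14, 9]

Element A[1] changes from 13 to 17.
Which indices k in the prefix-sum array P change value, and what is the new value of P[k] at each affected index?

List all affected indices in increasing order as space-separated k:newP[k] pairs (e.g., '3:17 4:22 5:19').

P[k] = A[0] + ... + A[k]
P[k] includes A[1] iff k >= 1
Affected indices: 1, 2, ..., 6; delta = 4
  P[1]: 10 + 4 = 14
  P[2]: 1 + 4 = 5
  P[3]: 10 + 4 = 14
  P[4]: 21 + 4 = 25
  P[5]: 14 + 4 = 18
  P[6]: 9 + 4 = 13

Answer: 1:14 2:5 3:14 4:25 5:18 6:13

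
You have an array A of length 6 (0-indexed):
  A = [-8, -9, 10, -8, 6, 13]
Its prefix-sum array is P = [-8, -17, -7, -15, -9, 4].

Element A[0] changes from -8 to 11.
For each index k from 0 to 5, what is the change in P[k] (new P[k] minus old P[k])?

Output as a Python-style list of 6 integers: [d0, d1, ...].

Element change: A[0] -8 -> 11, delta = 19
For k < 0: P[k] unchanged, delta_P[k] = 0
For k >= 0: P[k] shifts by exactly 19
Delta array: [19, 19, 19, 19, 19, 19]

Answer: [19, 19, 19, 19, 19, 19]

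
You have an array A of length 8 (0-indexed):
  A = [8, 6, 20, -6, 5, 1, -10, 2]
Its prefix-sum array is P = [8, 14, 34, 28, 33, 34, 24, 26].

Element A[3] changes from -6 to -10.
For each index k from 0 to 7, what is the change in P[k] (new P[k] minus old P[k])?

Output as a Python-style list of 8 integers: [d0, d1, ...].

Element change: A[3] -6 -> -10, delta = -4
For k < 3: P[k] unchanged, delta_P[k] = 0
For k >= 3: P[k] shifts by exactly -4
Delta array: [0, 0, 0, -4, -4, -4, -4, -4]

Answer: [0, 0, 0, -4, -4, -4, -4, -4]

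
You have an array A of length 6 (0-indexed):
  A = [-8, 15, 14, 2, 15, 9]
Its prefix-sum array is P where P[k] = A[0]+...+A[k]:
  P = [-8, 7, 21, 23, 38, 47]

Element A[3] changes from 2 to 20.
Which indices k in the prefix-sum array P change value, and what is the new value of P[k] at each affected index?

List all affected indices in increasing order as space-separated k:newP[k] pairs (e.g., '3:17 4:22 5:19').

Answer: 3:41 4:56 5:65

Derivation:
P[k] = A[0] + ... + A[k]
P[k] includes A[3] iff k >= 3
Affected indices: 3, 4, ..., 5; delta = 18
  P[3]: 23 + 18 = 41
  P[4]: 38 + 18 = 56
  P[5]: 47 + 18 = 65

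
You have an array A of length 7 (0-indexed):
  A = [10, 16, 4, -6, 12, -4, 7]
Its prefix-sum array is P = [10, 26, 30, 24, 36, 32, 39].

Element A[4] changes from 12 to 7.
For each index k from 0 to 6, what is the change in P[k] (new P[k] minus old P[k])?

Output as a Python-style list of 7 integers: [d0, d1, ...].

Element change: A[4] 12 -> 7, delta = -5
For k < 4: P[k] unchanged, delta_P[k] = 0
For k >= 4: P[k] shifts by exactly -5
Delta array: [0, 0, 0, 0, -5, -5, -5]

Answer: [0, 0, 0, 0, -5, -5, -5]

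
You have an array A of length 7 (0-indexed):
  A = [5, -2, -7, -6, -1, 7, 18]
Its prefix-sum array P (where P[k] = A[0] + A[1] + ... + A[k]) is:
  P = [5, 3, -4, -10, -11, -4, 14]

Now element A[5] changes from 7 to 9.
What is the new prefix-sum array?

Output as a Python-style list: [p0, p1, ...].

Change: A[5] 7 -> 9, delta = 2
P[k] for k < 5: unchanged (A[5] not included)
P[k] for k >= 5: shift by delta = 2
  P[0] = 5 + 0 = 5
  P[1] = 3 + 0 = 3
  P[2] = -4 + 0 = -4
  P[3] = -10 + 0 = -10
  P[4] = -11 + 0 = -11
  P[5] = -4 + 2 = -2
  P[6] = 14 + 2 = 16

Answer: [5, 3, -4, -10, -11, -2, 16]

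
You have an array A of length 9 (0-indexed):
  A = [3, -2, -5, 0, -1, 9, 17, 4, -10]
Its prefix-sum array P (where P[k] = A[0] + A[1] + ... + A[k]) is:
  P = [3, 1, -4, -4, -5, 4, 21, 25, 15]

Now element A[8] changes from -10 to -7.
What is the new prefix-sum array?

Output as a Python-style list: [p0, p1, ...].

Answer: [3, 1, -4, -4, -5, 4, 21, 25, 18]

Derivation:
Change: A[8] -10 -> -7, delta = 3
P[k] for k < 8: unchanged (A[8] not included)
P[k] for k >= 8: shift by delta = 3
  P[0] = 3 + 0 = 3
  P[1] = 1 + 0 = 1
  P[2] = -4 + 0 = -4
  P[3] = -4 + 0 = -4
  P[4] = -5 + 0 = -5
  P[5] = 4 + 0 = 4
  P[6] = 21 + 0 = 21
  P[7] = 25 + 0 = 25
  P[8] = 15 + 3 = 18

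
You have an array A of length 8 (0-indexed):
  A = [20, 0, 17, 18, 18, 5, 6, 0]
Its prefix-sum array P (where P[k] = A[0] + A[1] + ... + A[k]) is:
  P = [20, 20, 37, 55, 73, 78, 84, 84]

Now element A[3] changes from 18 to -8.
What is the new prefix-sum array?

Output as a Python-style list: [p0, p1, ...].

Answer: [20, 20, 37, 29, 47, 52, 58, 58]

Derivation:
Change: A[3] 18 -> -8, delta = -26
P[k] for k < 3: unchanged (A[3] not included)
P[k] for k >= 3: shift by delta = -26
  P[0] = 20 + 0 = 20
  P[1] = 20 + 0 = 20
  P[2] = 37 + 0 = 37
  P[3] = 55 + -26 = 29
  P[4] = 73 + -26 = 47
  P[5] = 78 + -26 = 52
  P[6] = 84 + -26 = 58
  P[7] = 84 + -26 = 58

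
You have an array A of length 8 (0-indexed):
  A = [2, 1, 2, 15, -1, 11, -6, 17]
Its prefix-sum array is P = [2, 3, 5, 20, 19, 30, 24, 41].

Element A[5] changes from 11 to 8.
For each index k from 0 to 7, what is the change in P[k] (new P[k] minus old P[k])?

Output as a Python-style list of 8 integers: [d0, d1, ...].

Element change: A[5] 11 -> 8, delta = -3
For k < 5: P[k] unchanged, delta_P[k] = 0
For k >= 5: P[k] shifts by exactly -3
Delta array: [0, 0, 0, 0, 0, -3, -3, -3]

Answer: [0, 0, 0, 0, 0, -3, -3, -3]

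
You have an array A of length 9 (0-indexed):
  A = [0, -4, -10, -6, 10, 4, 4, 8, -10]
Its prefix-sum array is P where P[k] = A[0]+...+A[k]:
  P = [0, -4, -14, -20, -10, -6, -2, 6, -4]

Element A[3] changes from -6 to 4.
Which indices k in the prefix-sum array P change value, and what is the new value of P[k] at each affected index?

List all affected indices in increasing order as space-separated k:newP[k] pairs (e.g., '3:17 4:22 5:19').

Answer: 3:-10 4:0 5:4 6:8 7:16 8:6

Derivation:
P[k] = A[0] + ... + A[k]
P[k] includes A[3] iff k >= 3
Affected indices: 3, 4, ..., 8; delta = 10
  P[3]: -20 + 10 = -10
  P[4]: -10 + 10 = 0
  P[5]: -6 + 10 = 4
  P[6]: -2 + 10 = 8
  P[7]: 6 + 10 = 16
  P[8]: -4 + 10 = 6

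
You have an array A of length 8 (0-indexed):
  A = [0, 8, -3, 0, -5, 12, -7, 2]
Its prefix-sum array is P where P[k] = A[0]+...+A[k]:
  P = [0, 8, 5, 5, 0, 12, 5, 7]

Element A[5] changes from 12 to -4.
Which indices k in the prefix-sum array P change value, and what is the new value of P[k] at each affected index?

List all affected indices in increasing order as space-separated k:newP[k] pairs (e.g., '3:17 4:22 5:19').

Answer: 5:-4 6:-11 7:-9

Derivation:
P[k] = A[0] + ... + A[k]
P[k] includes A[5] iff k >= 5
Affected indices: 5, 6, ..., 7; delta = -16
  P[5]: 12 + -16 = -4
  P[6]: 5 + -16 = -11
  P[7]: 7 + -16 = -9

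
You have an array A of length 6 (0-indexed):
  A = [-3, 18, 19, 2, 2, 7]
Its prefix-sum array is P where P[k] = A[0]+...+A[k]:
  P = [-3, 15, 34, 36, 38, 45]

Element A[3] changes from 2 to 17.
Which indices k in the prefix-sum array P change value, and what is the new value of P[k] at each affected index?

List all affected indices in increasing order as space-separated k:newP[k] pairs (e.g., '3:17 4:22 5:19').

Answer: 3:51 4:53 5:60

Derivation:
P[k] = A[0] + ... + A[k]
P[k] includes A[3] iff k >= 3
Affected indices: 3, 4, ..., 5; delta = 15
  P[3]: 36 + 15 = 51
  P[4]: 38 + 15 = 53
  P[5]: 45 + 15 = 60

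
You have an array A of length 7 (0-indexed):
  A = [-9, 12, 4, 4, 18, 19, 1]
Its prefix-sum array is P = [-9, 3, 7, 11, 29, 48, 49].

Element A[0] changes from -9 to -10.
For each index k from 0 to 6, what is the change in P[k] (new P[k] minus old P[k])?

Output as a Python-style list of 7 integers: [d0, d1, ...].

Answer: [-1, -1, -1, -1, -1, -1, -1]

Derivation:
Element change: A[0] -9 -> -10, delta = -1
For k < 0: P[k] unchanged, delta_P[k] = 0
For k >= 0: P[k] shifts by exactly -1
Delta array: [-1, -1, -1, -1, -1, -1, -1]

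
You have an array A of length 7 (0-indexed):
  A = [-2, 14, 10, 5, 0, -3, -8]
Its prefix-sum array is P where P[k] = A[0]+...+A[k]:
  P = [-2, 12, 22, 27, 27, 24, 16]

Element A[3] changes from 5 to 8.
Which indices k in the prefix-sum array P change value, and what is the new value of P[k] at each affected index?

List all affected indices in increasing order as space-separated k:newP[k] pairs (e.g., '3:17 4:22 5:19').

Answer: 3:30 4:30 5:27 6:19

Derivation:
P[k] = A[0] + ... + A[k]
P[k] includes A[3] iff k >= 3
Affected indices: 3, 4, ..., 6; delta = 3
  P[3]: 27 + 3 = 30
  P[4]: 27 + 3 = 30
  P[5]: 24 + 3 = 27
  P[6]: 16 + 3 = 19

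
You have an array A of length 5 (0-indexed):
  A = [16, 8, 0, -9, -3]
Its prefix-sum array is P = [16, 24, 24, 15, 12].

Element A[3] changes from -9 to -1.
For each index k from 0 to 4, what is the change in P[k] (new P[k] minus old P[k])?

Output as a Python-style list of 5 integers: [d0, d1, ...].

Element change: A[3] -9 -> -1, delta = 8
For k < 3: P[k] unchanged, delta_P[k] = 0
For k >= 3: P[k] shifts by exactly 8
Delta array: [0, 0, 0, 8, 8]

Answer: [0, 0, 0, 8, 8]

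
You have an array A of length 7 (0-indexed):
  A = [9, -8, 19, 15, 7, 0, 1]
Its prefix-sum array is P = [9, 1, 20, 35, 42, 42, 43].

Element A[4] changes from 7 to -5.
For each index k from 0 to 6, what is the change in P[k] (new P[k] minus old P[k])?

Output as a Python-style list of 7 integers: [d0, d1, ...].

Answer: [0, 0, 0, 0, -12, -12, -12]

Derivation:
Element change: A[4] 7 -> -5, delta = -12
For k < 4: P[k] unchanged, delta_P[k] = 0
For k >= 4: P[k] shifts by exactly -12
Delta array: [0, 0, 0, 0, -12, -12, -12]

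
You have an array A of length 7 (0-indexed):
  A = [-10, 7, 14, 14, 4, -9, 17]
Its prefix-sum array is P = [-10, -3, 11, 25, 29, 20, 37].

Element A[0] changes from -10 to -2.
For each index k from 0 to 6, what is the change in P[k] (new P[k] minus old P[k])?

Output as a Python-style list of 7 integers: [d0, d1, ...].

Element change: A[0] -10 -> -2, delta = 8
For k < 0: P[k] unchanged, delta_P[k] = 0
For k >= 0: P[k] shifts by exactly 8
Delta array: [8, 8, 8, 8, 8, 8, 8]

Answer: [8, 8, 8, 8, 8, 8, 8]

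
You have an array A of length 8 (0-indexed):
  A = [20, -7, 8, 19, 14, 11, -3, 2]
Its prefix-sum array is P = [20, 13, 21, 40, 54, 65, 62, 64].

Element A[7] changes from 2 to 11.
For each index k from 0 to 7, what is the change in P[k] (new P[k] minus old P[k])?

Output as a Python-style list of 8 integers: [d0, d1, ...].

Element change: A[7] 2 -> 11, delta = 9
For k < 7: P[k] unchanged, delta_P[k] = 0
For k >= 7: P[k] shifts by exactly 9
Delta array: [0, 0, 0, 0, 0, 0, 0, 9]

Answer: [0, 0, 0, 0, 0, 0, 0, 9]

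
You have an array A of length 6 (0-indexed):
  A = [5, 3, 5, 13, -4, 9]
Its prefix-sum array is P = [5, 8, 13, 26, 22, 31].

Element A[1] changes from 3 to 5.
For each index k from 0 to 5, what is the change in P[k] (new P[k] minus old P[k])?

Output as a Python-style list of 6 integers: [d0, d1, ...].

Element change: A[1] 3 -> 5, delta = 2
For k < 1: P[k] unchanged, delta_P[k] = 0
For k >= 1: P[k] shifts by exactly 2
Delta array: [0, 2, 2, 2, 2, 2]

Answer: [0, 2, 2, 2, 2, 2]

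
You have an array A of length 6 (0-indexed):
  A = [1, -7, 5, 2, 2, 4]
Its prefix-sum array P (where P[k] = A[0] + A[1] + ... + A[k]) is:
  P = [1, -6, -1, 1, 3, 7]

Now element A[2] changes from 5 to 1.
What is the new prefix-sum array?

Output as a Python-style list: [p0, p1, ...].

Answer: [1, -6, -5, -3, -1, 3]

Derivation:
Change: A[2] 5 -> 1, delta = -4
P[k] for k < 2: unchanged (A[2] not included)
P[k] for k >= 2: shift by delta = -4
  P[0] = 1 + 0 = 1
  P[1] = -6 + 0 = -6
  P[2] = -1 + -4 = -5
  P[3] = 1 + -4 = -3
  P[4] = 3 + -4 = -1
  P[5] = 7 + -4 = 3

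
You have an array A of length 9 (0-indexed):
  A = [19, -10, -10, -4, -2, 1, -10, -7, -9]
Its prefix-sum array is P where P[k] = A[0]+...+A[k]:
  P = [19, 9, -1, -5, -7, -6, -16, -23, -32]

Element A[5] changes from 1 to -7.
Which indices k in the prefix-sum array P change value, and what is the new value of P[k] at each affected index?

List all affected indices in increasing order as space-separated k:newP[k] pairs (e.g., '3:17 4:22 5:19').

P[k] = A[0] + ... + A[k]
P[k] includes A[5] iff k >= 5
Affected indices: 5, 6, ..., 8; delta = -8
  P[5]: -6 + -8 = -14
  P[6]: -16 + -8 = -24
  P[7]: -23 + -8 = -31
  P[8]: -32 + -8 = -40

Answer: 5:-14 6:-24 7:-31 8:-40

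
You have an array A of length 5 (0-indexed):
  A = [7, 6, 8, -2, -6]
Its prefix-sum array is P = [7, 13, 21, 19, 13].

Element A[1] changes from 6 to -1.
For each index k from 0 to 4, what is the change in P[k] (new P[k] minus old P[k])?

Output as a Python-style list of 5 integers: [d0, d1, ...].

Answer: [0, -7, -7, -7, -7]

Derivation:
Element change: A[1] 6 -> -1, delta = -7
For k < 1: P[k] unchanged, delta_P[k] = 0
For k >= 1: P[k] shifts by exactly -7
Delta array: [0, -7, -7, -7, -7]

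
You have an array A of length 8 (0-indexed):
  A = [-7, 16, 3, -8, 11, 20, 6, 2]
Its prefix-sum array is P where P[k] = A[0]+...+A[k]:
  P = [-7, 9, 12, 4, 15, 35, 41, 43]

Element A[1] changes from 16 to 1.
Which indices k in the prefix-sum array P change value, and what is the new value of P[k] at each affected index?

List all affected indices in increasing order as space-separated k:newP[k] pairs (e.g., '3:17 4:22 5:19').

P[k] = A[0] + ... + A[k]
P[k] includes A[1] iff k >= 1
Affected indices: 1, 2, ..., 7; delta = -15
  P[1]: 9 + -15 = -6
  P[2]: 12 + -15 = -3
  P[3]: 4 + -15 = -11
  P[4]: 15 + -15 = 0
  P[5]: 35 + -15 = 20
  P[6]: 41 + -15 = 26
  P[7]: 43 + -15 = 28

Answer: 1:-6 2:-3 3:-11 4:0 5:20 6:26 7:28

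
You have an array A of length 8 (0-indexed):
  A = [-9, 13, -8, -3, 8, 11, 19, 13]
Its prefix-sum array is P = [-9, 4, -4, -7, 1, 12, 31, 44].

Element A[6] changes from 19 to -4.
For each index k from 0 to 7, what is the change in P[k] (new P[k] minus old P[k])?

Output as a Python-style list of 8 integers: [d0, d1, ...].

Answer: [0, 0, 0, 0, 0, 0, -23, -23]

Derivation:
Element change: A[6] 19 -> -4, delta = -23
For k < 6: P[k] unchanged, delta_P[k] = 0
For k >= 6: P[k] shifts by exactly -23
Delta array: [0, 0, 0, 0, 0, 0, -23, -23]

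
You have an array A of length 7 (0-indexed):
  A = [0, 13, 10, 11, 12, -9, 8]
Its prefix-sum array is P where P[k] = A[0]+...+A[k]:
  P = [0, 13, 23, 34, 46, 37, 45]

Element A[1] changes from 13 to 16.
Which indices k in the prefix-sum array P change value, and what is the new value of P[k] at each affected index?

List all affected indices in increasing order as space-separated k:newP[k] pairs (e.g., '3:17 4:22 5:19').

Answer: 1:16 2:26 3:37 4:49 5:40 6:48

Derivation:
P[k] = A[0] + ... + A[k]
P[k] includes A[1] iff k >= 1
Affected indices: 1, 2, ..., 6; delta = 3
  P[1]: 13 + 3 = 16
  P[2]: 23 + 3 = 26
  P[3]: 34 + 3 = 37
  P[4]: 46 + 3 = 49
  P[5]: 37 + 3 = 40
  P[6]: 45 + 3 = 48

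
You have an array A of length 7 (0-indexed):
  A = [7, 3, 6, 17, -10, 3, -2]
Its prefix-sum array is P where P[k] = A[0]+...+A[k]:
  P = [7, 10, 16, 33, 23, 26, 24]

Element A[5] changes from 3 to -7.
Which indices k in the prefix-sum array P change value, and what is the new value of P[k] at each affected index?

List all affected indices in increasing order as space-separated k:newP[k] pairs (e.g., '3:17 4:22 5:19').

Answer: 5:16 6:14

Derivation:
P[k] = A[0] + ... + A[k]
P[k] includes A[5] iff k >= 5
Affected indices: 5, 6, ..., 6; delta = -10
  P[5]: 26 + -10 = 16
  P[6]: 24 + -10 = 14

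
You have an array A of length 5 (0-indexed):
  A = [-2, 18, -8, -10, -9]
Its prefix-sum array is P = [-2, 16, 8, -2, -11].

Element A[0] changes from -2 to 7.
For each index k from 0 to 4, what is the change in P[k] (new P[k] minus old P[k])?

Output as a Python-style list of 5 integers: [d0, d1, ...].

Answer: [9, 9, 9, 9, 9]

Derivation:
Element change: A[0] -2 -> 7, delta = 9
For k < 0: P[k] unchanged, delta_P[k] = 0
For k >= 0: P[k] shifts by exactly 9
Delta array: [9, 9, 9, 9, 9]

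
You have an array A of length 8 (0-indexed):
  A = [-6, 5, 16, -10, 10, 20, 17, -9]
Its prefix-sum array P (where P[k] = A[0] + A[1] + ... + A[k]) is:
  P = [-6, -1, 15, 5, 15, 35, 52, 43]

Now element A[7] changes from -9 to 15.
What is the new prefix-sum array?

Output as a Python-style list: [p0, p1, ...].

Change: A[7] -9 -> 15, delta = 24
P[k] for k < 7: unchanged (A[7] not included)
P[k] for k >= 7: shift by delta = 24
  P[0] = -6 + 0 = -6
  P[1] = -1 + 0 = -1
  P[2] = 15 + 0 = 15
  P[3] = 5 + 0 = 5
  P[4] = 15 + 0 = 15
  P[5] = 35 + 0 = 35
  P[6] = 52 + 0 = 52
  P[7] = 43 + 24 = 67

Answer: [-6, -1, 15, 5, 15, 35, 52, 67]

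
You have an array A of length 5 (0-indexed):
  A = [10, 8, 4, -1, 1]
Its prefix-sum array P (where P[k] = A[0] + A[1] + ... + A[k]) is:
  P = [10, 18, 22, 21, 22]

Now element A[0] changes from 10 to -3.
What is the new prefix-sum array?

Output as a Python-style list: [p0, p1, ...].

Answer: [-3, 5, 9, 8, 9]

Derivation:
Change: A[0] 10 -> -3, delta = -13
P[k] for k < 0: unchanged (A[0] not included)
P[k] for k >= 0: shift by delta = -13
  P[0] = 10 + -13 = -3
  P[1] = 18 + -13 = 5
  P[2] = 22 + -13 = 9
  P[3] = 21 + -13 = 8
  P[4] = 22 + -13 = 9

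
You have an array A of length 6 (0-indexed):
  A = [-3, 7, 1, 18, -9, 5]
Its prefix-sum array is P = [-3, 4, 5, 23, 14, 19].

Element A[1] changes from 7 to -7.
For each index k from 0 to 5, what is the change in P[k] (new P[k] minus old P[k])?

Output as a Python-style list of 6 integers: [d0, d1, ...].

Element change: A[1] 7 -> -7, delta = -14
For k < 1: P[k] unchanged, delta_P[k] = 0
For k >= 1: P[k] shifts by exactly -14
Delta array: [0, -14, -14, -14, -14, -14]

Answer: [0, -14, -14, -14, -14, -14]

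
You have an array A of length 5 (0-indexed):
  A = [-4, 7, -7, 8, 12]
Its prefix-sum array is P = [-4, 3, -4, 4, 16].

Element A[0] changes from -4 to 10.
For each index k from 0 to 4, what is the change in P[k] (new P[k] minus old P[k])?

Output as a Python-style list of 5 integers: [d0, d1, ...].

Answer: [14, 14, 14, 14, 14]

Derivation:
Element change: A[0] -4 -> 10, delta = 14
For k < 0: P[k] unchanged, delta_P[k] = 0
For k >= 0: P[k] shifts by exactly 14
Delta array: [14, 14, 14, 14, 14]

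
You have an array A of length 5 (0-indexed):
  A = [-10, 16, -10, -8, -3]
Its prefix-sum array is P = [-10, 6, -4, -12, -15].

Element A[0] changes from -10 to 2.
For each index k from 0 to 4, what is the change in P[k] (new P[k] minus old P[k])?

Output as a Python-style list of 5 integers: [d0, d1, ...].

Element change: A[0] -10 -> 2, delta = 12
For k < 0: P[k] unchanged, delta_P[k] = 0
For k >= 0: P[k] shifts by exactly 12
Delta array: [12, 12, 12, 12, 12]

Answer: [12, 12, 12, 12, 12]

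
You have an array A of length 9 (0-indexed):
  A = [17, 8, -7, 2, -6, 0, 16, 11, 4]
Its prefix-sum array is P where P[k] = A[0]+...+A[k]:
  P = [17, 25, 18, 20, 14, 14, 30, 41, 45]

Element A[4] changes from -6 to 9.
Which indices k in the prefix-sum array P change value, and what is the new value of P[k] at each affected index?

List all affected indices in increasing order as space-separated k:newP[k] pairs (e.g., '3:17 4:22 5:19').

Answer: 4:29 5:29 6:45 7:56 8:60

Derivation:
P[k] = A[0] + ... + A[k]
P[k] includes A[4] iff k >= 4
Affected indices: 4, 5, ..., 8; delta = 15
  P[4]: 14 + 15 = 29
  P[5]: 14 + 15 = 29
  P[6]: 30 + 15 = 45
  P[7]: 41 + 15 = 56
  P[8]: 45 + 15 = 60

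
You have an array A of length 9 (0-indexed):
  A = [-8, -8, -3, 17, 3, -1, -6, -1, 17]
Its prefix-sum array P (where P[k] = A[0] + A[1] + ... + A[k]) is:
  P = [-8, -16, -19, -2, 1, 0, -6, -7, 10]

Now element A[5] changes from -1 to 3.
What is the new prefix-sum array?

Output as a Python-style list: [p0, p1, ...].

Answer: [-8, -16, -19, -2, 1, 4, -2, -3, 14]

Derivation:
Change: A[5] -1 -> 3, delta = 4
P[k] for k < 5: unchanged (A[5] not included)
P[k] for k >= 5: shift by delta = 4
  P[0] = -8 + 0 = -8
  P[1] = -16 + 0 = -16
  P[2] = -19 + 0 = -19
  P[3] = -2 + 0 = -2
  P[4] = 1 + 0 = 1
  P[5] = 0 + 4 = 4
  P[6] = -6 + 4 = -2
  P[7] = -7 + 4 = -3
  P[8] = 10 + 4 = 14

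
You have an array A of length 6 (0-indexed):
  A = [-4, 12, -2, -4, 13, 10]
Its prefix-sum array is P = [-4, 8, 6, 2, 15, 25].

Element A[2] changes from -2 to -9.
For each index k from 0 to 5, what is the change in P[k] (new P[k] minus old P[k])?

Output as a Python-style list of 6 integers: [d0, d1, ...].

Element change: A[2] -2 -> -9, delta = -7
For k < 2: P[k] unchanged, delta_P[k] = 0
For k >= 2: P[k] shifts by exactly -7
Delta array: [0, 0, -7, -7, -7, -7]

Answer: [0, 0, -7, -7, -7, -7]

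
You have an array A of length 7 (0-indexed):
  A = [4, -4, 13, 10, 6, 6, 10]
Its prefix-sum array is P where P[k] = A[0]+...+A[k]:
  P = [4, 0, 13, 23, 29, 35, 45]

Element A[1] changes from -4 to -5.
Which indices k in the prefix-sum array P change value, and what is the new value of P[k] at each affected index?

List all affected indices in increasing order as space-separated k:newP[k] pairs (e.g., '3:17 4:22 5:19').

Answer: 1:-1 2:12 3:22 4:28 5:34 6:44

Derivation:
P[k] = A[0] + ... + A[k]
P[k] includes A[1] iff k >= 1
Affected indices: 1, 2, ..., 6; delta = -1
  P[1]: 0 + -1 = -1
  P[2]: 13 + -1 = 12
  P[3]: 23 + -1 = 22
  P[4]: 29 + -1 = 28
  P[5]: 35 + -1 = 34
  P[6]: 45 + -1 = 44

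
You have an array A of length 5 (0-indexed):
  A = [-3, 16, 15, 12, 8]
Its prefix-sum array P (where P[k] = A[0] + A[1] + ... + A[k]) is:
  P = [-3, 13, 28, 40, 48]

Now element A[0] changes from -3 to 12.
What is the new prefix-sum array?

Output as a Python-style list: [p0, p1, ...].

Answer: [12, 28, 43, 55, 63]

Derivation:
Change: A[0] -3 -> 12, delta = 15
P[k] for k < 0: unchanged (A[0] not included)
P[k] for k >= 0: shift by delta = 15
  P[0] = -3 + 15 = 12
  P[1] = 13 + 15 = 28
  P[2] = 28 + 15 = 43
  P[3] = 40 + 15 = 55
  P[4] = 48 + 15 = 63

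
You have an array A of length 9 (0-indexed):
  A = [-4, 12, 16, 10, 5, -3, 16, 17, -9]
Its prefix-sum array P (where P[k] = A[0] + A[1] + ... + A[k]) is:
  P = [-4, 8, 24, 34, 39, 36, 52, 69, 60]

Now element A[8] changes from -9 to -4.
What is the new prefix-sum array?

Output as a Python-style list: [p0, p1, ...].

Answer: [-4, 8, 24, 34, 39, 36, 52, 69, 65]

Derivation:
Change: A[8] -9 -> -4, delta = 5
P[k] for k < 8: unchanged (A[8] not included)
P[k] for k >= 8: shift by delta = 5
  P[0] = -4 + 0 = -4
  P[1] = 8 + 0 = 8
  P[2] = 24 + 0 = 24
  P[3] = 34 + 0 = 34
  P[4] = 39 + 0 = 39
  P[5] = 36 + 0 = 36
  P[6] = 52 + 0 = 52
  P[7] = 69 + 0 = 69
  P[8] = 60 + 5 = 65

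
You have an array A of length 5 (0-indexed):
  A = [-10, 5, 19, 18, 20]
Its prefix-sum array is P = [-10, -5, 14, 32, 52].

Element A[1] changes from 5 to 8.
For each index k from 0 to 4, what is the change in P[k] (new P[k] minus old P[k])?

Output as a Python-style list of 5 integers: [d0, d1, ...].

Answer: [0, 3, 3, 3, 3]

Derivation:
Element change: A[1] 5 -> 8, delta = 3
For k < 1: P[k] unchanged, delta_P[k] = 0
For k >= 1: P[k] shifts by exactly 3
Delta array: [0, 3, 3, 3, 3]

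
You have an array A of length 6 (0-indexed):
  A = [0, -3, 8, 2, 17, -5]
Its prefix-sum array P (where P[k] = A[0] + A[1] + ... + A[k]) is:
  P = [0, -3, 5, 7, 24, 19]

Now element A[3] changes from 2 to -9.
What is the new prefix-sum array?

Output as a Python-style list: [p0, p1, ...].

Change: A[3] 2 -> -9, delta = -11
P[k] for k < 3: unchanged (A[3] not included)
P[k] for k >= 3: shift by delta = -11
  P[0] = 0 + 0 = 0
  P[1] = -3 + 0 = -3
  P[2] = 5 + 0 = 5
  P[3] = 7 + -11 = -4
  P[4] = 24 + -11 = 13
  P[5] = 19 + -11 = 8

Answer: [0, -3, 5, -4, 13, 8]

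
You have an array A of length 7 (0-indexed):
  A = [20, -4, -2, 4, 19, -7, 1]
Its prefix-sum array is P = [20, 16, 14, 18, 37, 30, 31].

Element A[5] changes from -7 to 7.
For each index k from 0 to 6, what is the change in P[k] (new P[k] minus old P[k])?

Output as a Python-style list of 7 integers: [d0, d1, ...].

Answer: [0, 0, 0, 0, 0, 14, 14]

Derivation:
Element change: A[5] -7 -> 7, delta = 14
For k < 5: P[k] unchanged, delta_P[k] = 0
For k >= 5: P[k] shifts by exactly 14
Delta array: [0, 0, 0, 0, 0, 14, 14]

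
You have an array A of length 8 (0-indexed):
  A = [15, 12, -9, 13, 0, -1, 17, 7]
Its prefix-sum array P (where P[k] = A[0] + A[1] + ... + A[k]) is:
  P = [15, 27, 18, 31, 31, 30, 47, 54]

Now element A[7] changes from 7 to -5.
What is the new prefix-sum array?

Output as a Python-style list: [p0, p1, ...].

Answer: [15, 27, 18, 31, 31, 30, 47, 42]

Derivation:
Change: A[7] 7 -> -5, delta = -12
P[k] for k < 7: unchanged (A[7] not included)
P[k] for k >= 7: shift by delta = -12
  P[0] = 15 + 0 = 15
  P[1] = 27 + 0 = 27
  P[2] = 18 + 0 = 18
  P[3] = 31 + 0 = 31
  P[4] = 31 + 0 = 31
  P[5] = 30 + 0 = 30
  P[6] = 47 + 0 = 47
  P[7] = 54 + -12 = 42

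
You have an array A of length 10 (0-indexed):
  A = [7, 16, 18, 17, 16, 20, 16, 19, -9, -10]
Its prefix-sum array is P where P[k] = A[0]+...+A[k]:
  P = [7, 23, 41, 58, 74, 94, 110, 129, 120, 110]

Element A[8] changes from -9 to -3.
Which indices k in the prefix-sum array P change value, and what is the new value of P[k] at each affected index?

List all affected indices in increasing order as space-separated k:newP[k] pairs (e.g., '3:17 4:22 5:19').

Answer: 8:126 9:116

Derivation:
P[k] = A[0] + ... + A[k]
P[k] includes A[8] iff k >= 8
Affected indices: 8, 9, ..., 9; delta = 6
  P[8]: 120 + 6 = 126
  P[9]: 110 + 6 = 116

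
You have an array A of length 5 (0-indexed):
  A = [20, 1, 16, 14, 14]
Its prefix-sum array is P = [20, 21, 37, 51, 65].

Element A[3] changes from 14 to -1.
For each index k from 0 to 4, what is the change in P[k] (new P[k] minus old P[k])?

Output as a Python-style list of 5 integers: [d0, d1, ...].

Element change: A[3] 14 -> -1, delta = -15
For k < 3: P[k] unchanged, delta_P[k] = 0
For k >= 3: P[k] shifts by exactly -15
Delta array: [0, 0, 0, -15, -15]

Answer: [0, 0, 0, -15, -15]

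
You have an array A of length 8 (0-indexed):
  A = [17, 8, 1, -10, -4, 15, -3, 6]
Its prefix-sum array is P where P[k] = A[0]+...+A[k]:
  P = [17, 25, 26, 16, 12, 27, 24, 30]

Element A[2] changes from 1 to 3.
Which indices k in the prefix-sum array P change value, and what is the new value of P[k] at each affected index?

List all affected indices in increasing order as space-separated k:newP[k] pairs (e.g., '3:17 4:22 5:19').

P[k] = A[0] + ... + A[k]
P[k] includes A[2] iff k >= 2
Affected indices: 2, 3, ..., 7; delta = 2
  P[2]: 26 + 2 = 28
  P[3]: 16 + 2 = 18
  P[4]: 12 + 2 = 14
  P[5]: 27 + 2 = 29
  P[6]: 24 + 2 = 26
  P[7]: 30 + 2 = 32

Answer: 2:28 3:18 4:14 5:29 6:26 7:32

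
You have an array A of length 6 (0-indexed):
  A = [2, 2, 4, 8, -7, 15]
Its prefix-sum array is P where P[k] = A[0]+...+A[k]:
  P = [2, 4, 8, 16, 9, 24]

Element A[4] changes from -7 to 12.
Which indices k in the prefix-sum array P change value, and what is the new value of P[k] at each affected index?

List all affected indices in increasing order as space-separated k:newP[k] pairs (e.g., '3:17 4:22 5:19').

Answer: 4:28 5:43

Derivation:
P[k] = A[0] + ... + A[k]
P[k] includes A[4] iff k >= 4
Affected indices: 4, 5, ..., 5; delta = 19
  P[4]: 9 + 19 = 28
  P[5]: 24 + 19 = 43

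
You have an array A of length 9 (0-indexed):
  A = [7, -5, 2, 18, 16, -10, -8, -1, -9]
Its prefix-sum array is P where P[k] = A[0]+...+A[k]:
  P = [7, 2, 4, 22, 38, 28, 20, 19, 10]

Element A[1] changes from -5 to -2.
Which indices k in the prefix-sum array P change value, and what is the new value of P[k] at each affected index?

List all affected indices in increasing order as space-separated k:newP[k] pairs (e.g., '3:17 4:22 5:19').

P[k] = A[0] + ... + A[k]
P[k] includes A[1] iff k >= 1
Affected indices: 1, 2, ..., 8; delta = 3
  P[1]: 2 + 3 = 5
  P[2]: 4 + 3 = 7
  P[3]: 22 + 3 = 25
  P[4]: 38 + 3 = 41
  P[5]: 28 + 3 = 31
  P[6]: 20 + 3 = 23
  P[7]: 19 + 3 = 22
  P[8]: 10 + 3 = 13

Answer: 1:5 2:7 3:25 4:41 5:31 6:23 7:22 8:13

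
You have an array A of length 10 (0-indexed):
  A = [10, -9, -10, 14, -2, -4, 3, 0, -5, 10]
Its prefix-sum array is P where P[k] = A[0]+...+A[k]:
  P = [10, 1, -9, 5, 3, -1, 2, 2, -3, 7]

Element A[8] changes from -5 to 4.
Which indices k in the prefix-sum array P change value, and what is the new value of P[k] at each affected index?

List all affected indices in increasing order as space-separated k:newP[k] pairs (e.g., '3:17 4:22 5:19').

P[k] = A[0] + ... + A[k]
P[k] includes A[8] iff k >= 8
Affected indices: 8, 9, ..., 9; delta = 9
  P[8]: -3 + 9 = 6
  P[9]: 7 + 9 = 16

Answer: 8:6 9:16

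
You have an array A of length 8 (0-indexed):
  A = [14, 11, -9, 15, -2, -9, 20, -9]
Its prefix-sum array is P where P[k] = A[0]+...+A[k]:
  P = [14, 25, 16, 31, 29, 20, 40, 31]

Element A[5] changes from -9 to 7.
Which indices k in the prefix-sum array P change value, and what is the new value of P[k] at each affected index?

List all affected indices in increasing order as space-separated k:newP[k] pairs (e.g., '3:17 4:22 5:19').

Answer: 5:36 6:56 7:47

Derivation:
P[k] = A[0] + ... + A[k]
P[k] includes A[5] iff k >= 5
Affected indices: 5, 6, ..., 7; delta = 16
  P[5]: 20 + 16 = 36
  P[6]: 40 + 16 = 56
  P[7]: 31 + 16 = 47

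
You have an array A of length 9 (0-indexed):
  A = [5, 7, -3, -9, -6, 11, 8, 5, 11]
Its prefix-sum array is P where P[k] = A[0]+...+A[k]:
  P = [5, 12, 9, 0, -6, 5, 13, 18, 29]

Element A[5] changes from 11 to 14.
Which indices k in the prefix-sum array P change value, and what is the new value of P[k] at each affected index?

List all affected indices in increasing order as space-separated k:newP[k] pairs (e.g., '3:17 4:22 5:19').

P[k] = A[0] + ... + A[k]
P[k] includes A[5] iff k >= 5
Affected indices: 5, 6, ..., 8; delta = 3
  P[5]: 5 + 3 = 8
  P[6]: 13 + 3 = 16
  P[7]: 18 + 3 = 21
  P[8]: 29 + 3 = 32

Answer: 5:8 6:16 7:21 8:32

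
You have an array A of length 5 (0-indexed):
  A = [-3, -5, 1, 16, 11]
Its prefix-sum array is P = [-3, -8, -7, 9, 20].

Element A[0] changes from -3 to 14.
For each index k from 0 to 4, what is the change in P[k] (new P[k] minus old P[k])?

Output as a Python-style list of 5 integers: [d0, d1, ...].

Answer: [17, 17, 17, 17, 17]

Derivation:
Element change: A[0] -3 -> 14, delta = 17
For k < 0: P[k] unchanged, delta_P[k] = 0
For k >= 0: P[k] shifts by exactly 17
Delta array: [17, 17, 17, 17, 17]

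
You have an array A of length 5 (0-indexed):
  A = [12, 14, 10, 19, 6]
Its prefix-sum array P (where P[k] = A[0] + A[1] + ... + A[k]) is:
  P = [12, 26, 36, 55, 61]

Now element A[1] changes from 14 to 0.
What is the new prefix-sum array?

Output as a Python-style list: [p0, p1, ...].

Change: A[1] 14 -> 0, delta = -14
P[k] for k < 1: unchanged (A[1] not included)
P[k] for k >= 1: shift by delta = -14
  P[0] = 12 + 0 = 12
  P[1] = 26 + -14 = 12
  P[2] = 36 + -14 = 22
  P[3] = 55 + -14 = 41
  P[4] = 61 + -14 = 47

Answer: [12, 12, 22, 41, 47]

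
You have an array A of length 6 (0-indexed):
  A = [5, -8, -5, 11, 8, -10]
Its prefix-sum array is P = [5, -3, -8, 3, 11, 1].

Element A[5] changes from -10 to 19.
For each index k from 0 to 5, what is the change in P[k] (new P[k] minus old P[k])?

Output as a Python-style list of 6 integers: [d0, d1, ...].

Element change: A[5] -10 -> 19, delta = 29
For k < 5: P[k] unchanged, delta_P[k] = 0
For k >= 5: P[k] shifts by exactly 29
Delta array: [0, 0, 0, 0, 0, 29]

Answer: [0, 0, 0, 0, 0, 29]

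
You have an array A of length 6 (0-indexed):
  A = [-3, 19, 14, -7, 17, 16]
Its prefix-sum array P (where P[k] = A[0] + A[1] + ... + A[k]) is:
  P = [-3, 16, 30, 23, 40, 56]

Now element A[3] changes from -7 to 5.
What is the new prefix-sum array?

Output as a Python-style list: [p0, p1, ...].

Answer: [-3, 16, 30, 35, 52, 68]

Derivation:
Change: A[3] -7 -> 5, delta = 12
P[k] for k < 3: unchanged (A[3] not included)
P[k] for k >= 3: shift by delta = 12
  P[0] = -3 + 0 = -3
  P[1] = 16 + 0 = 16
  P[2] = 30 + 0 = 30
  P[3] = 23 + 12 = 35
  P[4] = 40 + 12 = 52
  P[5] = 56 + 12 = 68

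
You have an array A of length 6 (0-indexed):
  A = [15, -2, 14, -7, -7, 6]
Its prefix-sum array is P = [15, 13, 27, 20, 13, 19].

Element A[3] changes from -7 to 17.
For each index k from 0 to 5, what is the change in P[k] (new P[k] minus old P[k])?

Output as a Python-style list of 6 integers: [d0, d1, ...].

Element change: A[3] -7 -> 17, delta = 24
For k < 3: P[k] unchanged, delta_P[k] = 0
For k >= 3: P[k] shifts by exactly 24
Delta array: [0, 0, 0, 24, 24, 24]

Answer: [0, 0, 0, 24, 24, 24]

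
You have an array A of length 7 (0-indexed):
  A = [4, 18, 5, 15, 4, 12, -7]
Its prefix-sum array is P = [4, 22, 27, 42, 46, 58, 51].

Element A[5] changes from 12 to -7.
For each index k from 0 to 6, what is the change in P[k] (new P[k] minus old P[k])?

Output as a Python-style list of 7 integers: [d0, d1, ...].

Element change: A[5] 12 -> -7, delta = -19
For k < 5: P[k] unchanged, delta_P[k] = 0
For k >= 5: P[k] shifts by exactly -19
Delta array: [0, 0, 0, 0, 0, -19, -19]

Answer: [0, 0, 0, 0, 0, -19, -19]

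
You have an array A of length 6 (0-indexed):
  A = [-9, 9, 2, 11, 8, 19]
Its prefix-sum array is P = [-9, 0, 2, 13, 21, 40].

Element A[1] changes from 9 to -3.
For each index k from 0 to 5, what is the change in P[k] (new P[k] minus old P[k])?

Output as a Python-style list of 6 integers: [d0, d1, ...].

Element change: A[1] 9 -> -3, delta = -12
For k < 1: P[k] unchanged, delta_P[k] = 0
For k >= 1: P[k] shifts by exactly -12
Delta array: [0, -12, -12, -12, -12, -12]

Answer: [0, -12, -12, -12, -12, -12]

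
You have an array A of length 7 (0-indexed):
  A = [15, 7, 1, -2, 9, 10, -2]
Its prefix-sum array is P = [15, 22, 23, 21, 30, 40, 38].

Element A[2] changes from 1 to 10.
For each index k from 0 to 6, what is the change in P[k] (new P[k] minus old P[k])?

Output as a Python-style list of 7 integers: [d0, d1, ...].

Element change: A[2] 1 -> 10, delta = 9
For k < 2: P[k] unchanged, delta_P[k] = 0
For k >= 2: P[k] shifts by exactly 9
Delta array: [0, 0, 9, 9, 9, 9, 9]

Answer: [0, 0, 9, 9, 9, 9, 9]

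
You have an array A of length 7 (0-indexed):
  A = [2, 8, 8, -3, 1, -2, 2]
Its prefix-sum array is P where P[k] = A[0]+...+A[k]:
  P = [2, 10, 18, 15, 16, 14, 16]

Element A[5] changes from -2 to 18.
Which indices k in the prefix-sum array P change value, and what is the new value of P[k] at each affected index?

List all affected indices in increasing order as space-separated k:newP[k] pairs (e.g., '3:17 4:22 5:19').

Answer: 5:34 6:36

Derivation:
P[k] = A[0] + ... + A[k]
P[k] includes A[5] iff k >= 5
Affected indices: 5, 6, ..., 6; delta = 20
  P[5]: 14 + 20 = 34
  P[6]: 16 + 20 = 36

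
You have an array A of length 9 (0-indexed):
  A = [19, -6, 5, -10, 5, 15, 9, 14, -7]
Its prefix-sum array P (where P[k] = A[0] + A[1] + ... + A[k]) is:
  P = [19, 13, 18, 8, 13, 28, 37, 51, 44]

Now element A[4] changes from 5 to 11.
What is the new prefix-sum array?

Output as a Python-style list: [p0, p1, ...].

Change: A[4] 5 -> 11, delta = 6
P[k] for k < 4: unchanged (A[4] not included)
P[k] for k >= 4: shift by delta = 6
  P[0] = 19 + 0 = 19
  P[1] = 13 + 0 = 13
  P[2] = 18 + 0 = 18
  P[3] = 8 + 0 = 8
  P[4] = 13 + 6 = 19
  P[5] = 28 + 6 = 34
  P[6] = 37 + 6 = 43
  P[7] = 51 + 6 = 57
  P[8] = 44 + 6 = 50

Answer: [19, 13, 18, 8, 19, 34, 43, 57, 50]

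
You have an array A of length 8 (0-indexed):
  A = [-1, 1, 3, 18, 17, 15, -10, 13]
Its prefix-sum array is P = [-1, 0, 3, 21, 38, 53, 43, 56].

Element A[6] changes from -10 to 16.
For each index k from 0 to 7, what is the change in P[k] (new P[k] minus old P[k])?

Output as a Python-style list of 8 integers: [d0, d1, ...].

Answer: [0, 0, 0, 0, 0, 0, 26, 26]

Derivation:
Element change: A[6] -10 -> 16, delta = 26
For k < 6: P[k] unchanged, delta_P[k] = 0
For k >= 6: P[k] shifts by exactly 26
Delta array: [0, 0, 0, 0, 0, 0, 26, 26]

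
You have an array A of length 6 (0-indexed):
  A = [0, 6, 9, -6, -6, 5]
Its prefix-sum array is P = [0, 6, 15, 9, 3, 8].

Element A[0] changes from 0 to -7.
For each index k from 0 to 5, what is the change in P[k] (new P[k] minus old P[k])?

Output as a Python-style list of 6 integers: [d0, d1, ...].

Answer: [-7, -7, -7, -7, -7, -7]

Derivation:
Element change: A[0] 0 -> -7, delta = -7
For k < 0: P[k] unchanged, delta_P[k] = 0
For k >= 0: P[k] shifts by exactly -7
Delta array: [-7, -7, -7, -7, -7, -7]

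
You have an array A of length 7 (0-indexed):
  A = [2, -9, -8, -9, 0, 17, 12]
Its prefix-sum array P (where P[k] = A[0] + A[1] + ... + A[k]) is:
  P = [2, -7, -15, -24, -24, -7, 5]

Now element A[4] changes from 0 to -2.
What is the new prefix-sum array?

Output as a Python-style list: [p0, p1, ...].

Change: A[4] 0 -> -2, delta = -2
P[k] for k < 4: unchanged (A[4] not included)
P[k] for k >= 4: shift by delta = -2
  P[0] = 2 + 0 = 2
  P[1] = -7 + 0 = -7
  P[2] = -15 + 0 = -15
  P[3] = -24 + 0 = -24
  P[4] = -24 + -2 = -26
  P[5] = -7 + -2 = -9
  P[6] = 5 + -2 = 3

Answer: [2, -7, -15, -24, -26, -9, 3]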